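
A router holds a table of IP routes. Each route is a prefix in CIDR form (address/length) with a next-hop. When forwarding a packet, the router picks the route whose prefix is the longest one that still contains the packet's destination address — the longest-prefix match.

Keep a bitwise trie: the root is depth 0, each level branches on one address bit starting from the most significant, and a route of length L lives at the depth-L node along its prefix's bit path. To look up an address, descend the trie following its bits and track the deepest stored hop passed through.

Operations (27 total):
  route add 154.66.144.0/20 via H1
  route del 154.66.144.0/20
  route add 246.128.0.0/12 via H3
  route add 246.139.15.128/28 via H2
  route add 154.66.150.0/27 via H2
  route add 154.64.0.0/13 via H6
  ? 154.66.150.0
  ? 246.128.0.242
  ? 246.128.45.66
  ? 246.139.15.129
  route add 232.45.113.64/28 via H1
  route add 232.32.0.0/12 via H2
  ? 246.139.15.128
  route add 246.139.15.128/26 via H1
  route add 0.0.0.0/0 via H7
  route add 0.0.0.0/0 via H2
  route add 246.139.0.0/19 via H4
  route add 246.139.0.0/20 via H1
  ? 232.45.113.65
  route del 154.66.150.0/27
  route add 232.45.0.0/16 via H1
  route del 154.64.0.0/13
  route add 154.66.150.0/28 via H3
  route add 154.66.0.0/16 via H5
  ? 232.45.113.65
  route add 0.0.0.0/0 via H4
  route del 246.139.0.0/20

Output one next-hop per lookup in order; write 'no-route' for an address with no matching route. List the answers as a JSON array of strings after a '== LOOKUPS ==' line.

Trace:
  + 154.66.144.0/20 (H1) depth=20
  - 154.66.144.0/20 clear@20
  + 246.128.0.0/12 (H3) depth=12
  + 246.139.15.128/28 (H2) depth=28
  + 154.66.150.0/27 (H2) depth=27
  + 154.64.0.0/13 (H6) depth=13
  lookup 154.66.150.0: bits 100110100100001010010110000 walk d0:-→d1:-→d2:-→d3:-→d4:-→d5:-→d6:-→d7:-→d8:-→d9:-→d10:-→d11:-→d12:-→d13:H6→d14:-→d15:-→d16:-→d17:-→d18:-→d19:-→d20:-→d21:-→d22:-→d23:-→d24:-→d25:-→d26:-→d27:H2 -> H2
  lookup 246.128.0.242: bits 111101101000 walk d0:-→d1:-→d2:-→d3:-→d4:-→d5:-→d6:-→d7:-→d8:-→d9:-→d10:-→d11:-→d12:H3 -> H3
  lookup 246.128.45.66: bits 111101101000 walk d0:-→d1:-→d2:-→d3:-→d4:-→d5:-→d6:-→d7:-→d8:-→d9:-→d10:-→d11:-→d12:H3 -> H3
  lookup 246.139.15.129: bits 1111011010001011000011111000 walk d0:-→d1:-→d2:-→d3:-→d4:-→d5:-→d6:-→d7:-→d8:-→d9:-→d10:-→d11:-→d12:H3→d13:-→d14:-→d15:-→d16:-→d17:-→d18:-→d19:-→d20:-→d21:-→d22:-→d23:-→d24:-→d25:-→d26:-→d27:-→d28:H2 -> H2
  + 232.45.113.64/28 (H1) depth=28
  + 232.32.0.0/12 (H2) depth=12
  lookup 246.139.15.128: bits 1111011010001011000011111000 walk d0:-→d1:-→d2:-→d3:-→d4:-→d5:-→d6:-→d7:-→d8:-→d9:-→d10:-→d11:-→d12:H3→d13:-→d14:-→d15:-→d16:-→d17:-→d18:-→d19:-→d20:-→d21:-→d22:-→d23:-→d24:-→d25:-→d26:-→d27:-→d28:H2 -> H2
  + 246.139.15.128/26 (H1) depth=26
  + 0.0.0.0/0 (H7) depth=0
  + 0.0.0.0/0 (H2) depth=0
  + 246.139.0.0/19 (H4) depth=19
  + 246.139.0.0/20 (H1) depth=20
  lookup 232.45.113.65: bits 1110100000101101011100010100 walk d0:H2→d1:-→d2:-→d3:-→d4:-→d5:-→d6:-→d7:-→d8:-→d9:-→d10:-→d11:-→d12:H2→d13:-→d14:-→d15:-→d16:-→d17:-→d18:-→d19:-→d20:-→d21:-→d22:-→d23:-→d24:-→d25:-→d26:-→d27:-→d28:H1 -> H1
  - 154.66.150.0/27 clear@27
  + 232.45.0.0/16 (H1) depth=16
  - 154.64.0.0/13 clear@13
  + 154.66.150.0/28 (H3) depth=28
  + 154.66.0.0/16 (H5) depth=16
  lookup 232.45.113.65: bits 1110100000101101011100010100 walk d0:H2→d1:-→d2:-→d3:-→d4:-→d5:-→d6:-→d7:-→d8:-→d9:-→d10:-→d11:-→d12:H2→d13:-→d14:-→d15:-→d16:H1→d17:-→d18:-→d19:-→d20:-→d21:-→d22:-→d23:-→d24:-→d25:-→d26:-→d27:-→d28:H1 -> H1
  + 0.0.0.0/0 (H4) depth=0
  - 246.139.0.0/20 clear@20

== LOOKUPS ==
["H2","H3","H3","H2","H2","H1","H1"]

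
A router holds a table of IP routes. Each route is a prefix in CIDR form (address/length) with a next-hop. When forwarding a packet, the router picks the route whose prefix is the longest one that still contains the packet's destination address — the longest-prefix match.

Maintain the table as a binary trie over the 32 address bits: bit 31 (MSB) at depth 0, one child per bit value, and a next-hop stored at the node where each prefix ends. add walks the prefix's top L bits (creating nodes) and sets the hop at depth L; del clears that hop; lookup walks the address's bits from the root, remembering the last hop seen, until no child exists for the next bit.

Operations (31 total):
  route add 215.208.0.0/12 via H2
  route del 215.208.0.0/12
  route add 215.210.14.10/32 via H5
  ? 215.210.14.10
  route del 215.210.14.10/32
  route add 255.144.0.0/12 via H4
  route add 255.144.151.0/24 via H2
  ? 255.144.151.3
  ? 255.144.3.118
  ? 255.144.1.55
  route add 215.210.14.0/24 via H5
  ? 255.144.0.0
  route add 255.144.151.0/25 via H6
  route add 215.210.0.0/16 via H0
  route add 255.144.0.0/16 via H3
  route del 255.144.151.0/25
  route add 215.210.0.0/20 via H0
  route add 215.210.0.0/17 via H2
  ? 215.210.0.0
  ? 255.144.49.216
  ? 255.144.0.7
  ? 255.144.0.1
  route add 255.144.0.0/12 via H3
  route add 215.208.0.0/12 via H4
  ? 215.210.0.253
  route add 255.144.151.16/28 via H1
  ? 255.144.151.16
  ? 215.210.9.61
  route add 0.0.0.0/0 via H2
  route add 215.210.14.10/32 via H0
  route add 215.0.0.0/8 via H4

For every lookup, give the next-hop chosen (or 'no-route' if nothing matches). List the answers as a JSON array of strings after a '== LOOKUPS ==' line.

Apply in order:
  add 215.208.0.0/12 -> H2 at depth 12
  - 215.208.0.0/12 clear@12
  add 215.210.14.10/32 -> H5 at depth 32
  Q 215.210.14.10: descend 11010111110100100000111000001010 ; hops seen [H5] ; pick H5
  - 215.210.14.10/32 clear@32
  add 255.144.0.0/12 -> H4 at depth 12
  add 255.144.151.0/24 -> H2 at depth 24
  Q 255.144.151.3: descend 111111111001000010010111 ; hops seen [H4,H2] ; pick H2
  Q 255.144.3.118: descend 1111111110010000 ; hops seen [H4] ; pick H4
  Q 255.144.1.55: descend 1111111110010000 ; hops seen [H4] ; pick H4
  add 215.210.14.0/24 -> H5 at depth 24
  Q 255.144.0.0: descend 1111111110010000 ; hops seen [H4] ; pick H4
  add 255.144.151.0/25 -> H6 at depth 25
  add 215.210.0.0/16 -> H0 at depth 16
  add 255.144.0.0/16 -> H3 at depth 16
  - 255.144.151.0/25 clear@25
  add 215.210.0.0/20 -> H0 at depth 20
  add 215.210.0.0/17 -> H2 at depth 17
  Q 215.210.0.0: descend 11010111110100100000 ; hops seen [H0,H2,H0] ; pick H0
  Q 255.144.49.216: descend 1111111110010000 ; hops seen [H4,H3] ; pick H3
  Q 255.144.0.7: descend 1111111110010000 ; hops seen [H4,H3] ; pick H3
  Q 255.144.0.1: descend 1111111110010000 ; hops seen [H4,H3] ; pick H3
  add 255.144.0.0/12 -> H3 at depth 12
  add 215.208.0.0/12 -> H4 at depth 12
  Q 215.210.0.253: descend 11010111110100100000 ; hops seen [H4,H0,H2,H0] ; pick H0
  add 255.144.151.16/28 -> H1 at depth 28
  Q 255.144.151.16: descend 1111111110010000100101110001 ; hops seen [H3,H3,H2,H1] ; pick H1
  Q 215.210.9.61: descend 110101111101001000001 ; hops seen [H4,H0,H2,H0] ; pick H0
  add 0.0.0.0/0 -> H2 at depth 0
  add 215.210.14.10/32 -> H0 at depth 32
  add 215.0.0.0/8 -> H4 at depth 8

== LOOKUPS ==
["H5","H2","H4","H4","H4","H0","H3","H3","H3","H0","H1","H0"]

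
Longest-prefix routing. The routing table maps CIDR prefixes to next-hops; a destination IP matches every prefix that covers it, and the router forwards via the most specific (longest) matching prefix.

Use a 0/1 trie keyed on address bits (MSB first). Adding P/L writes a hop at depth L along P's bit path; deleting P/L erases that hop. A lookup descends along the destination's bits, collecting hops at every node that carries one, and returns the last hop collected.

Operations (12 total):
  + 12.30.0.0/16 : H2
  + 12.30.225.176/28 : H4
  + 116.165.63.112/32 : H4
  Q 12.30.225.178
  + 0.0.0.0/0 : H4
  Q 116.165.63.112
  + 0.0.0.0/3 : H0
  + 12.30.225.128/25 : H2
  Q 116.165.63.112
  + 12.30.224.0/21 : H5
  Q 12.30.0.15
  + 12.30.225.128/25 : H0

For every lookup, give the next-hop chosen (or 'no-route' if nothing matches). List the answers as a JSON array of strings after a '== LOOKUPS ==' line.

Trace:
  + 12.30.0.0/16 (H2) depth=16
  + 12.30.225.176/28 (H4) depth=28
  + 116.165.63.112/32 (H4) depth=32
  lookup 12.30.225.178: bits 0000110000011110111000011011 walk d0:-→d1:-→d2:-→d3:-→d4:-→d5:-→d6:-→d7:-→d8:-→d9:-→d10:-→d11:-→d12:-→d13:-→d14:-→d15:-→d16:H2→d17:-→d18:-→d19:-→d20:-→d21:-→d22:-→d23:-→d24:-→d25:-→d26:-→d27:-→d28:H4 -> H4
  + 0.0.0.0/0 (H4) depth=0
  lookup 116.165.63.112: bits 01110100101001010011111101110000 walk d0:H4→d1:-→d2:-→d3:-→d4:-→d5:-→d6:-→d7:-→d8:-→d9:-→d10:-→d11:-→d12:-→d13:-→d14:-→d15:-→d16:-→d17:-→d18:-→d19:-→d20:-→d21:-→d22:-→d23:-→d24:-→d25:-→d26:-→d27:-→d28:-→d29:-→d30:-→d31:-→d32:H4 -> H4
  + 0.0.0.0/3 (H0) depth=3
  + 12.30.225.128/25 (H2) depth=25
  lookup 116.165.63.112: bits 01110100101001010011111101110000 walk d0:H4→d1:-→d2:-→d3:-→d4:-→d5:-→d6:-→d7:-→d8:-→d9:-→d10:-→d11:-→d12:-→d13:-→d14:-→d15:-→d16:-→d17:-→d18:-→d19:-→d20:-→d21:-→d22:-→d23:-→d24:-→d25:-→d26:-→d27:-→d28:-→d29:-→d30:-→d31:-→d32:H4 -> H4
  + 12.30.224.0/21 (H5) depth=21
  lookup 12.30.0.15: bits 0000110000011110 walk d0:H4→d1:-→d2:-→d3:H0→d4:-→d5:-→d6:-→d7:-→d8:-→d9:-→d10:-→d11:-→d12:-→d13:-→d14:-→d15:-→d16:H2 -> H2
  + 12.30.225.128/25 (H0) depth=25

== LOOKUPS ==
["H4","H4","H4","H2"]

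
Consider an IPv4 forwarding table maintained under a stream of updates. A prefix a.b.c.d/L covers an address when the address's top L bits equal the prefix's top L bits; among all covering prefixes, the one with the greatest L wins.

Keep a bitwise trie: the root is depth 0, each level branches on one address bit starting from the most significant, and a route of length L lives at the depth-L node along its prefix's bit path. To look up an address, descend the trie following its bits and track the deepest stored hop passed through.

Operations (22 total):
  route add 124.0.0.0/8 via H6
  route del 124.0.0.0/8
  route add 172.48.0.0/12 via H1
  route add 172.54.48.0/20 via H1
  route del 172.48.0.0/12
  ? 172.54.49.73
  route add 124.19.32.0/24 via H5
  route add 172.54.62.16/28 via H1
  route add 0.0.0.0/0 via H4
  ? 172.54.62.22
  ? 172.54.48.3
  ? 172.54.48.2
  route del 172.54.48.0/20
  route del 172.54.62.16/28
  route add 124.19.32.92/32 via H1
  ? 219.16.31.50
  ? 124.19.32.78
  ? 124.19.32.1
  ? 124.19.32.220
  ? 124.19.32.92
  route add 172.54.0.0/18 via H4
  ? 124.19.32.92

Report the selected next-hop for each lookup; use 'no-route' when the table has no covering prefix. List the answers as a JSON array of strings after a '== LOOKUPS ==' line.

Trace:
  add 124.0.0.0/8 -> H6 at depth 8
  del 124.0.0.0/8 (clear depth 8)
  add 172.48.0.0/12 -> H1 at depth 12
  add 172.54.48.0/20 -> H1 at depth 20
  del 172.48.0.0/12 (clear depth 12)
  Q 172.54.49.73: descend 10101100001101100011 ; hops seen [H1] ; pick H1
  add 124.19.32.0/24 -> H5 at depth 24
  add 172.54.62.16/28 -> H1 at depth 28
  add 0.0.0.0/0 -> H4 at depth 0
  Q 172.54.62.22: descend 1010110000110110001111100001 ; hops seen [H4,H1,H1] ; pick H1
  Q 172.54.48.3: descend 10101100001101100011 ; hops seen [H4,H1] ; pick H1
  Q 172.54.48.2: descend 10101100001101100011 ; hops seen [H4,H1] ; pick H1
  del 172.54.48.0/20 (clear depth 20)
  del 172.54.62.16/28 (clear depth 28)
  add 124.19.32.92/32 -> H1 at depth 32
  Q 219.16.31.50: descend 1 ; hops seen [H4] ; pick H4
  Q 124.19.32.78: descend 011111000001001100100000010 ; hops seen [H4,H5] ; pick H5
  Q 124.19.32.1: descend 0111110000010011001000000 ; hops seen [H4,H5] ; pick H5
  Q 124.19.32.220: descend 011111000001001100100000 ; hops seen [H4,H5] ; pick H5
  Q 124.19.32.92: descend 01111100000100110010000001011100 ; hops seen [H4,H5,H1] ; pick H1
  add 172.54.0.0/18 -> H4 at depth 18
  Q 124.19.32.92: descend 01111100000100110010000001011100 ; hops seen [H4,H5,H1] ; pick H1

== LOOKUPS ==
["H1","H1","H1","H1","H4","H5","H5","H5","H1","H1"]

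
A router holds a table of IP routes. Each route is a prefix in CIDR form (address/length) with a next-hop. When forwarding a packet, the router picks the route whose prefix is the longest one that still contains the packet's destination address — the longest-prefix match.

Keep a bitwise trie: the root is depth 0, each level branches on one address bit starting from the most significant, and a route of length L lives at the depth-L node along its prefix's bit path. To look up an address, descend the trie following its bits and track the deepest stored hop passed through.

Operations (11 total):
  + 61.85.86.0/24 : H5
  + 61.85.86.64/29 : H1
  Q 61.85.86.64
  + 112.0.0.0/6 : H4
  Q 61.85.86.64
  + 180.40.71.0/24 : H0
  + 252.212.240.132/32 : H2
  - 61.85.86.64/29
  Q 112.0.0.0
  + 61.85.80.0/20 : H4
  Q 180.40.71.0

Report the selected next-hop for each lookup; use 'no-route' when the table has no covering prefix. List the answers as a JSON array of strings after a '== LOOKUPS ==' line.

Apply in order:
  add 61.85.86.0/24 -> H5 at depth 24
  add 61.85.86.64/29 -> H1 at depth 29
  lookup 61.85.86.64: bits 00111101010101010101011001000 walk d0:-→d1:-→d2:-→d3:-→d4:-→d5:-→d6:-→d7:-→d8:-→d9:-→d10:-→d11:-→d12:-→d13:-→d14:-→d15:-→d16:-→d17:-→d18:-→d19:-→d20:-→d21:-→d22:-→d23:-→d24:H5→d25:-→d26:-→d27:-→d28:-→d29:H1 -> H1
  add 112.0.0.0/6 -> H4 at depth 6
  lookup 61.85.86.64: bits 00111101010101010101011001000 walk d0:-→d1:-→d2:-→d3:-→d4:-→d5:-→d6:-→d7:-→d8:-→d9:-→d10:-→d11:-→d12:-→d13:-→d14:-→d15:-→d16:-→d17:-→d18:-→d19:-→d20:-→d21:-→d22:-→d23:-→d24:H5→d25:-→d26:-→d27:-→d28:-→d29:H1 -> H1
  add 180.40.71.0/24 -> H0 at depth 24
  add 252.212.240.132/32 -> H2 at depth 32
  - 61.85.86.64/29 clear@29
  lookup 112.0.0.0: bits 011100 walk d0:-→d1:-→d2:-→d3:-→d4:-→d5:-→d6:H4 -> H4
  add 61.85.80.0/20 -> H4 at depth 20
  lookup 180.40.71.0: bits 101101000010100001000111 walk d0:-→d1:-→d2:-→d3:-→d4:-→d5:-→d6:-→d7:-→d8:-→d9:-→d10:-→d11:-→d12:-→d13:-→d14:-→d15:-→d16:-→d17:-→d18:-→d19:-→d20:-→d21:-→d22:-→d23:-→d24:H0 -> H0

== LOOKUPS ==
["H1","H1","H4","H0"]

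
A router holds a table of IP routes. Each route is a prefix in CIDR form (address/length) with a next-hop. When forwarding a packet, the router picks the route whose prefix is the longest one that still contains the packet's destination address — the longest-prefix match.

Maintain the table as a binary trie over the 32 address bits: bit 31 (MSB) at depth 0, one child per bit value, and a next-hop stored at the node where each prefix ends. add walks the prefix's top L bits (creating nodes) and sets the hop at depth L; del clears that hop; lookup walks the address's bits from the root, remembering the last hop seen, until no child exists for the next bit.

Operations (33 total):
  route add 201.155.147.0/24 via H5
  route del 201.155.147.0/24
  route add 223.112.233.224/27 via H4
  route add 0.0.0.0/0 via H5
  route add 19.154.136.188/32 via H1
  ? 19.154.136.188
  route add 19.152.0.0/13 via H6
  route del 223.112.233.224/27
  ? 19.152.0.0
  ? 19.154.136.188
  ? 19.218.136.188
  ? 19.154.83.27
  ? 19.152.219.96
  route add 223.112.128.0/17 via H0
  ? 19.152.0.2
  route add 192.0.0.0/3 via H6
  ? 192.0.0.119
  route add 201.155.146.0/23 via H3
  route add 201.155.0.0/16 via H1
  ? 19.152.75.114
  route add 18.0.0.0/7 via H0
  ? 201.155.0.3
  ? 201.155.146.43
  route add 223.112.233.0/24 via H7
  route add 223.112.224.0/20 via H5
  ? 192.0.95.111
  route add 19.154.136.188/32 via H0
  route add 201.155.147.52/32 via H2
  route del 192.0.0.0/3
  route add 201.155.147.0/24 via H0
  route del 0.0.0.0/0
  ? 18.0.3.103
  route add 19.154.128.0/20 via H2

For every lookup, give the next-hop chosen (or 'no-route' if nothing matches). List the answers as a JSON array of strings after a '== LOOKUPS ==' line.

Process each operation:
  add 201.155.147.0/24 -> H5 at depth 24
  - 201.155.147.0/24 clear@24
  add 223.112.233.224/27 -> H4 at depth 27
  add 0.0.0.0/0 -> H5 at depth 0
  add 19.154.136.188/32 -> H1 at depth 32
  ? 19.154.136.188  path d0:H5→d1:-→d2:-→d3:-→d4:-→d5:-→d6:-→d7:-→d8:-→d9:-→d10:-→d11:-→d12:-→d13:-→d14:-→d15:-→d16:-→d17:-→d18:-→d19:-→d20:-→d21:-→d22:-→d23:-→d24:-→d25:-→d26:-→d27:-→d28:-→d29:-→d30:-→d31:-→d32:H1  best=H1
  add 19.152.0.0/13 -> H6 at depth 13
  - 223.112.233.224/27 clear@27
  ? 19.152.0.0  path d0:H5→d1:-→d2:-→d3:-→d4:-→d5:-→d6:-→d7:-→d8:-→d9:-→d10:-→d11:-→d12:-→d13:H6→d14:-  best=H6
  ? 19.154.136.188  path d0:H5→d1:-→d2:-→d3:-→d4:-→d5:-→d6:-→d7:-→d8:-→d9:-→d10:-→d11:-→d12:-→d13:H6→d14:-→d15:-→d16:-→d17:-→d18:-→d19:-→d20:-→d21:-→d22:-→d23:-→d24:-→d25:-→d26:-→d27:-→d28:-→d29:-→d30:-→d31:-→d32:H1  best=H1
  ? 19.218.136.188  path d0:H5→d1:-→d2:-→d3:-→d4:-→d5:-→d6:-→d7:-→d8:-→d9:-  best=H5
  ? 19.154.83.27  path d0:H5→d1:-→d2:-→d3:-→d4:-→d5:-→d6:-→d7:-→d8:-→d9:-→d10:-→d11:-→d12:-→d13:H6→d14:-→d15:-→d16:-  best=H6
  ? 19.152.219.96  path d0:H5→d1:-→d2:-→d3:-→d4:-→d5:-→d6:-→d7:-→d8:-→d9:-→d10:-→d11:-→d12:-→d13:H6→d14:-  best=H6
  add 223.112.128.0/17 -> H0 at depth 17
  ? 19.152.0.2  path d0:H5→d1:-→d2:-→d3:-→d4:-→d5:-→d6:-→d7:-→d8:-→d9:-→d10:-→d11:-→d12:-→d13:H6→d14:-  best=H6
  add 192.0.0.0/3 -> H6 at depth 3
  ? 192.0.0.119  path d0:H5→d1:-→d2:-→d3:H6→d4:-  best=H6
  add 201.155.146.0/23 -> H3 at depth 23
  add 201.155.0.0/16 -> H1 at depth 16
  ? 19.152.75.114  path d0:H5→d1:-→d2:-→d3:-→d4:-→d5:-→d6:-→d7:-→d8:-→d9:-→d10:-→d11:-→d12:-→d13:H6→d14:-  best=H6
  add 18.0.0.0/7 -> H0 at depth 7
  ? 201.155.0.3  path d0:H5→d1:-→d2:-→d3:H6→d4:-→d5:-→d6:-→d7:-→d8:-→d9:-→d10:-→d11:-→d12:-→d13:-→d14:-→d15:-→d16:H1  best=H1
  ? 201.155.146.43  path d0:H5→d1:-→d2:-→d3:H6→d4:-→d5:-→d6:-→d7:-→d8:-→d9:-→d10:-→d11:-→d12:-→d13:-→d14:-→d15:-→d16:H1→d17:-→d18:-→d19:-→d20:-→d21:-→d22:-→d23:H3  best=H3
  add 223.112.233.0/24 -> H7 at depth 24
  add 223.112.224.0/20 -> H5 at depth 20
  ? 192.0.95.111  path d0:H5→d1:-→d2:-→d3:H6→d4:-  best=H6
  add 19.154.136.188/32 -> H0 at depth 32
  add 201.155.147.52/32 -> H2 at depth 32
  - 192.0.0.0/3 clear@3
  add 201.155.147.0/24 -> H0 at depth 24
  - 0.0.0.0/0 clear@0
  ? 18.0.3.103  path d0:-→d1:-→d2:-→d3:-→d4:-→d5:-→d6:-→d7:H0  best=H0
  add 19.154.128.0/20 -> H2 at depth 20

== LOOKUPS ==
["H1","H6","H1","H5","H6","H6","H6","H6","H6","H1","H3","H6","H0"]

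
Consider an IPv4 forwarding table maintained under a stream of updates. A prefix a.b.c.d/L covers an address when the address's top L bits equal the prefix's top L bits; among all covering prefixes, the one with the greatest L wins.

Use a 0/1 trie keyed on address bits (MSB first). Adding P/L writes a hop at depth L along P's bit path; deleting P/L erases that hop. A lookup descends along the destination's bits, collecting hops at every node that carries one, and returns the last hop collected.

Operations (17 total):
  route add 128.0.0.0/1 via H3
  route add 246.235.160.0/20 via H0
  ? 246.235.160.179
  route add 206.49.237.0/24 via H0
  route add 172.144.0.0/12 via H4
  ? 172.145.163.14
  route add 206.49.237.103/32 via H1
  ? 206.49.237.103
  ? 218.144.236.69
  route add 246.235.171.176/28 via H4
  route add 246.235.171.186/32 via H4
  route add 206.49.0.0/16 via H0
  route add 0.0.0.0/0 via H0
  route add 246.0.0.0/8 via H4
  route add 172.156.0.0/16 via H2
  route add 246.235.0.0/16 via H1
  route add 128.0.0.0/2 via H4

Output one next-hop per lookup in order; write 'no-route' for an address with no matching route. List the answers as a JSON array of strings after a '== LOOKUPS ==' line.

Process each operation:
  add 128.0.0.0/1 -> H3 at depth 1
  add 246.235.160.0/20 -> H0 at depth 20
  ? 246.235.160.179  path d0:-→d1:H3→d2:-→d3:-→d4:-→d5:-→d6:-→d7:-→d8:-→d9:-→d10:-→d11:-→d12:-→d13:-→d14:-→d15:-→d16:-→d17:-→d18:-→d19:-→d20:H0  best=H0
  add 206.49.237.0/24 -> H0 at depth 24
  add 172.144.0.0/12 -> H4 at depth 12
  ? 172.145.163.14  path d0:-→d1:H3→d2:-→d3:-→d4:-→d5:-→d6:-→d7:-→d8:-→d9:-→d10:-→d11:-→d12:H4  best=H4
  add 206.49.237.103/32 -> H1 at depth 32
  ? 206.49.237.103  path d0:-→d1:H3→d2:-→d3:-→d4:-→d5:-→d6:-→d7:-→d8:-→d9:-→d10:-→d11:-→d12:-→d13:-→d14:-→d15:-→d16:-→d17:-→d18:-→d19:-→d20:-→d21:-→d22:-→d23:-→d24:H0→d25:-→d26:-→d27:-→d28:-→d29:-→d30:-→d31:-→d32:H1  best=H1
  ? 218.144.236.69  path d0:-→d1:H3→d2:-→d3:-  best=H3
  add 246.235.171.176/28 -> H4 at depth 28
  add 246.235.171.186/32 -> H4 at depth 32
  add 206.49.0.0/16 -> H0 at depth 16
  add 0.0.0.0/0 -> H0 at depth 0
  add 246.0.0.0/8 -> H4 at depth 8
  add 172.156.0.0/16 -> H2 at depth 16
  add 246.235.0.0/16 -> H1 at depth 16
  add 128.0.0.0/2 -> H4 at depth 2

== LOOKUPS ==
["H0","H4","H1","H3"]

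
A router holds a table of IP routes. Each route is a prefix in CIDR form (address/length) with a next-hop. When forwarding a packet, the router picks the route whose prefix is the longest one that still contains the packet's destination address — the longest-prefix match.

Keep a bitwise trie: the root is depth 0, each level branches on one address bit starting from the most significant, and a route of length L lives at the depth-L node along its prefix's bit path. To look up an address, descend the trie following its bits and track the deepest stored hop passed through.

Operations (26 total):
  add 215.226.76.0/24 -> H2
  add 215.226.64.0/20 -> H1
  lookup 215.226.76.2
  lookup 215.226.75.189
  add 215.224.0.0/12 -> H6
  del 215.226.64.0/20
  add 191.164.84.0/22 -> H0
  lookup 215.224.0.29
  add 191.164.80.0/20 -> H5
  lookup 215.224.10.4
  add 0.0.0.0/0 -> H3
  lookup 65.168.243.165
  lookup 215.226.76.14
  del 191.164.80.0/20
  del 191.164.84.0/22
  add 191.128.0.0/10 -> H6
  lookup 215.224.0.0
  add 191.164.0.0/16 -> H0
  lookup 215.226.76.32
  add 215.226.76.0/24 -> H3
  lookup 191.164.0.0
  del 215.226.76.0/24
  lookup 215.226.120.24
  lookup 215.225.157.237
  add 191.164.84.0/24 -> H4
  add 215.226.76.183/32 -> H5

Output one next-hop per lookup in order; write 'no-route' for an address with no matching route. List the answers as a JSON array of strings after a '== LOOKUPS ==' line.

Process each operation:
  + 215.226.76.0/24 (H2) depth=24
  + 215.226.64.0/20 (H1) depth=20
  lookup 215.226.76.2: bits 110101111110001001001100 walk d0:-→d1:-→d2:-→d3:-→d4:-→d5:-→d6:-→d7:-→d8:-→d9:-→d10:-→d11:-→d12:-→d13:-→d14:-→d15:-→d16:-→d17:-→d18:-→d19:-→d20:H1→d21:-→d22:-→d23:-→d24:H2 -> H2
  lookup 215.226.75.189: bits 110101111110001001001 walk d0:-→d1:-→d2:-→d3:-→d4:-→d5:-→d6:-→d7:-→d8:-→d9:-→d10:-→d11:-→d12:-→d13:-→d14:-→d15:-→d16:-→d17:-→d18:-→d19:-→d20:H1→d21:- -> H1
  + 215.224.0.0/12 (H6) depth=12
  del 215.226.64.0/20 (clear depth 20)
  + 191.164.84.0/22 (H0) depth=22
  lookup 215.224.0.29: bits 11010111111000 walk d0:-→d1:-→d2:-→d3:-→d4:-→d5:-→d6:-→d7:-→d8:-→d9:-→d10:-→d11:-→d12:H6→d13:-→d14:- -> H6
  + 191.164.80.0/20 (H5) depth=20
  lookup 215.224.10.4: bits 11010111111000 walk d0:-→d1:-→d2:-→d3:-→d4:-→d5:-→d6:-→d7:-→d8:-→d9:-→d10:-→d11:-→d12:H6→d13:-→d14:- -> H6
  + 0.0.0.0/0 (H3) depth=0
  lookup 65.168.243.165: bits ε walk d0:H3 -> H3
  lookup 215.226.76.14: bits 110101111110001001001100 walk d0:H3→d1:-→d2:-→d3:-→d4:-→d5:-→d6:-→d7:-→d8:-→d9:-→d10:-→d11:-→d12:H6→d13:-→d14:-→d15:-→d16:-→d17:-→d18:-→d19:-→d20:-→d21:-→d22:-→d23:-→d24:H2 -> H2
  del 191.164.80.0/20 (clear depth 20)
  del 191.164.84.0/22 (clear depth 22)
  + 191.128.0.0/10 (H6) depth=10
  lookup 215.224.0.0: bits 11010111111000 walk d0:H3→d1:-→d2:-→d3:-→d4:-→d5:-→d6:-→d7:-→d8:-→d9:-→d10:-→d11:-→d12:H6→d13:-→d14:- -> H6
  + 191.164.0.0/16 (H0) depth=16
  lookup 215.226.76.32: bits 110101111110001001001100 walk d0:H3→d1:-→d2:-→d3:-→d4:-→d5:-→d6:-→d7:-→d8:-→d9:-→d10:-→d11:-→d12:H6→d13:-→d14:-→d15:-→d16:-→d17:-→d18:-→d19:-→d20:-→d21:-→d22:-→d23:-→d24:H2 -> H2
  + 215.226.76.0/24 (H3) depth=24
  lookup 191.164.0.0: bits 10111111101001000 walk d0:H3→d1:-→d2:-→d3:-→d4:-→d5:-→d6:-→d7:-→d8:-→d9:-→d10:H6→d11:-→d12:-→d13:-→d14:-→d15:-→d16:H0→d17:- -> H0
  del 215.226.76.0/24 (clear depth 24)
  lookup 215.226.120.24: bits 110101111110001001 walk d0:H3→d1:-→d2:-→d3:-→d4:-→d5:-→d6:-→d7:-→d8:-→d9:-→d10:-→d11:-→d12:H6→d13:-→d14:-→d15:-→d16:-→d17:-→d18:- -> H6
  lookup 215.225.157.237: bits 11010111111000 walk d0:H3→d1:-→d2:-→d3:-→d4:-→d5:-→d6:-→d7:-→d8:-→d9:-→d10:-→d11:-→d12:H6→d13:-→d14:- -> H6
  + 191.164.84.0/24 (H4) depth=24
  + 215.226.76.183/32 (H5) depth=32

== LOOKUPS ==
["H2","H1","H6","H6","H3","H2","H6","H2","H0","H6","H6"]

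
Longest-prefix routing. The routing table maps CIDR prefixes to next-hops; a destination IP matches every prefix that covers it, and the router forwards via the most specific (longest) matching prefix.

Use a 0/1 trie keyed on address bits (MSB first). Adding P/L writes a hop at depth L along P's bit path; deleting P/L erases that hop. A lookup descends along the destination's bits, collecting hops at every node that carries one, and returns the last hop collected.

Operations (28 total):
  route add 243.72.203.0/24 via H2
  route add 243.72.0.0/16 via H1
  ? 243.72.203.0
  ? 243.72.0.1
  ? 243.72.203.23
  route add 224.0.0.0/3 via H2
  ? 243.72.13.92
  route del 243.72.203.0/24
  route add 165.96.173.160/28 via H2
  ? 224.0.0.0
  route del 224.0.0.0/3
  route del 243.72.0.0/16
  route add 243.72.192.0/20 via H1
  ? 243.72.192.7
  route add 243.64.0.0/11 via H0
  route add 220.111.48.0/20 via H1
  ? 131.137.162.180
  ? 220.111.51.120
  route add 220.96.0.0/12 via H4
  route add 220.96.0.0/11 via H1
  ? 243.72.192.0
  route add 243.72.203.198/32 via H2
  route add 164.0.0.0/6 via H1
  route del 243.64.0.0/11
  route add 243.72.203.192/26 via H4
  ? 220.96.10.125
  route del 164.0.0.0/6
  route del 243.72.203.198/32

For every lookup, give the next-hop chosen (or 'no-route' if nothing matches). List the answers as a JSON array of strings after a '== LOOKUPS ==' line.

Process each operation:
  add 243.72.203.0/24 -> H2 at depth 24
  add 243.72.0.0/16 -> H1 at depth 16
  Q 243.72.203.0: descend 111100110100100011001011 ; hops seen [H1,H2] ; pick H2
  Q 243.72.0.1: descend 1111001101001000 ; hops seen [H1] ; pick H1
  Q 243.72.203.23: descend 111100110100100011001011 ; hops seen [H1,H2] ; pick H2
  add 224.0.0.0/3 -> H2 at depth 3
  Q 243.72.13.92: descend 1111001101001000 ; hops seen [H2,H1] ; pick H1
  - 243.72.203.0/24 clear@24
  add 165.96.173.160/28 -> H2 at depth 28
  Q 224.0.0.0: descend 111 ; hops seen [H2] ; pick H2
  - 224.0.0.0/3 clear@3
  - 243.72.0.0/16 clear@16
  add 243.72.192.0/20 -> H1 at depth 20
  Q 243.72.192.7: descend 11110011010010001100 ; hops seen [H1] ; pick H1
  add 243.64.0.0/11 -> H0 at depth 11
  add 220.111.48.0/20 -> H1 at depth 20
  Q 131.137.162.180: descend 10 ; hops seen [∅] ; pick no-route
  Q 220.111.51.120: descend 11011100011011110011 ; hops seen [H1] ; pick H1
  add 220.96.0.0/12 -> H4 at depth 12
  add 220.96.0.0/11 -> H1 at depth 11
  Q 243.72.192.0: descend 11110011010010001100 ; hops seen [H0,H1] ; pick H1
  add 243.72.203.198/32 -> H2 at depth 32
  add 164.0.0.0/6 -> H1 at depth 6
  - 243.64.0.0/11 clear@11
  add 243.72.203.192/26 -> H4 at depth 26
  Q 220.96.10.125: descend 110111000110 ; hops seen [H1,H4] ; pick H4
  - 164.0.0.0/6 clear@6
  - 243.72.203.198/32 clear@32

== LOOKUPS ==
["H2","H1","H2","H1","H2","H1","no-route","H1","H1","H4"]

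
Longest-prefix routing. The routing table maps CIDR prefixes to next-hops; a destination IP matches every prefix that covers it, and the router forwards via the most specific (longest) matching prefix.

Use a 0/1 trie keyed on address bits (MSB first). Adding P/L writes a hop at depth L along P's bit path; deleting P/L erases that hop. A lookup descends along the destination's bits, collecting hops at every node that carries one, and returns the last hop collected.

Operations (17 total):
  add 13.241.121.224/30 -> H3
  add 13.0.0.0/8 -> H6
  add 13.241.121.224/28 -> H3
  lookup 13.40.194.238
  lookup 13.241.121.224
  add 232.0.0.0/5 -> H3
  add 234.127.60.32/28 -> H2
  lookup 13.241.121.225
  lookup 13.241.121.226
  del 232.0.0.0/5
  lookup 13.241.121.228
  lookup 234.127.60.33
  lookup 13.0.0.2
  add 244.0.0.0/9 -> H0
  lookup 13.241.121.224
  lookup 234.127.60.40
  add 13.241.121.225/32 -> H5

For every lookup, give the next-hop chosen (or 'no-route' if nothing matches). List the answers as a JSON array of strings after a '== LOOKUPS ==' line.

Process each operation:
  add 13.241.121.224/30 -> H3 at depth 30
  add 13.0.0.0/8 -> H6 at depth 8
  add 13.241.121.224/28 -> H3 at depth 28
  lookup 13.40.194.238: bits 00001101 walk d0:-→d1:-→d2:-→d3:-→d4:-→d5:-→d6:-→d7:-→d8:H6 -> H6
  lookup 13.241.121.224: bits 000011011111000101111001111000 walk d0:-→d1:-→d2:-→d3:-→d4:-→d5:-→d6:-→d7:-→d8:H6→d9:-→d10:-→d11:-→d12:-→d13:-→d14:-→d15:-→d16:-→d17:-→d18:-→d19:-→d20:-→d21:-→d22:-→d23:-→d24:-→d25:-→d26:-→d27:-→d28:H3→d29:-→d30:H3 -> H3
  add 232.0.0.0/5 -> H3 at depth 5
  add 234.127.60.32/28 -> H2 at depth 28
  lookup 13.241.121.225: bits 000011011111000101111001111000 walk d0:-→d1:-→d2:-→d3:-→d4:-→d5:-→d6:-→d7:-→d8:H6→d9:-→d10:-→d11:-→d12:-→d13:-→d14:-→d15:-→d16:-→d17:-→d18:-→d19:-→d20:-→d21:-→d22:-→d23:-→d24:-→d25:-→d26:-→d27:-→d28:H3→d29:-→d30:H3 -> H3
  lookup 13.241.121.226: bits 000011011111000101111001111000 walk d0:-→d1:-→d2:-→d3:-→d4:-→d5:-→d6:-→d7:-→d8:H6→d9:-→d10:-→d11:-→d12:-→d13:-→d14:-→d15:-→d16:-→d17:-→d18:-→d19:-→d20:-→d21:-→d22:-→d23:-→d24:-→d25:-→d26:-→d27:-→d28:H3→d29:-→d30:H3 -> H3
  del 232.0.0.0/5 (clear depth 5)
  lookup 13.241.121.228: bits 00001101111100010111100111100 walk d0:-→d1:-→d2:-→d3:-→d4:-→d5:-→d6:-→d7:-→d8:H6→d9:-→d10:-→d11:-→d12:-→d13:-→d14:-→d15:-→d16:-→d17:-→d18:-→d19:-→d20:-→d21:-→d22:-→d23:-→d24:-→d25:-→d26:-→d27:-→d28:H3→d29:- -> H3
  lookup 234.127.60.33: bits 1110101001111111001111000010 walk d0:-→d1:-→d2:-→d3:-→d4:-→d5:-→d6:-→d7:-→d8:-→d9:-→d10:-→d11:-→d12:-→d13:-→d14:-→d15:-→d16:-→d17:-→d18:-→d19:-→d20:-→d21:-→d22:-→d23:-→d24:-→d25:-→d26:-→d27:-→d28:H2 -> H2
  lookup 13.0.0.2: bits 00001101 walk d0:-→d1:-→d2:-→d3:-→d4:-→d5:-→d6:-→d7:-→d8:H6 -> H6
  add 244.0.0.0/9 -> H0 at depth 9
  lookup 13.241.121.224: bits 000011011111000101111001111000 walk d0:-→d1:-→d2:-→d3:-→d4:-→d5:-→d6:-→d7:-→d8:H6→d9:-→d10:-→d11:-→d12:-→d13:-→d14:-→d15:-→d16:-→d17:-→d18:-→d19:-→d20:-→d21:-→d22:-→d23:-→d24:-→d25:-→d26:-→d27:-→d28:H3→d29:-→d30:H3 -> H3
  lookup 234.127.60.40: bits 1110101001111111001111000010 walk d0:-→d1:-→d2:-→d3:-→d4:-→d5:-→d6:-→d7:-→d8:-→d9:-→d10:-→d11:-→d12:-→d13:-→d14:-→d15:-→d16:-→d17:-→d18:-→d19:-→d20:-→d21:-→d22:-→d23:-→d24:-→d25:-→d26:-→d27:-→d28:H2 -> H2
  add 13.241.121.225/32 -> H5 at depth 32

== LOOKUPS ==
["H6","H3","H3","H3","H3","H2","H6","H3","H2"]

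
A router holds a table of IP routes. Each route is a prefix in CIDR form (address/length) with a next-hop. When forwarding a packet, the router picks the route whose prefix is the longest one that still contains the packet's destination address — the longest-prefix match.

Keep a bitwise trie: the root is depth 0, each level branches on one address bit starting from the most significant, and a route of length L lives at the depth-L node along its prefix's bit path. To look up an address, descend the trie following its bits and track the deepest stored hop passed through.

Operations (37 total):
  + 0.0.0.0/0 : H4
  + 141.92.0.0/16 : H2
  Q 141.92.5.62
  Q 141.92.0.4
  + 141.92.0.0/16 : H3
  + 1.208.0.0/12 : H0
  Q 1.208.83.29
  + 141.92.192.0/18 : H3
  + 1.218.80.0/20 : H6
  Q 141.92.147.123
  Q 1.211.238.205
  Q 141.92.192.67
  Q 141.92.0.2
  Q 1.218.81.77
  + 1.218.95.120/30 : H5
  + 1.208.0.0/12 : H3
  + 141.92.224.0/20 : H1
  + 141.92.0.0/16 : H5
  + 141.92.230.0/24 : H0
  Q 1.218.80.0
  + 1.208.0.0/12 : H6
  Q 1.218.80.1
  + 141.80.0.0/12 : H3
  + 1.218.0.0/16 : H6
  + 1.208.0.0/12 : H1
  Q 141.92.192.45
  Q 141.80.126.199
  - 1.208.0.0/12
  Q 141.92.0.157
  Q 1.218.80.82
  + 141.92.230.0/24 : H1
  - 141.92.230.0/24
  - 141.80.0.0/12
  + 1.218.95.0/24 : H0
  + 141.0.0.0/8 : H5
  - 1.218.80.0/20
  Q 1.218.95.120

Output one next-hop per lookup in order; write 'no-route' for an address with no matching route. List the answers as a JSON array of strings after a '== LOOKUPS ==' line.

Process each operation:
  + 0.0.0.0/0 (H4) depth=0
  + 141.92.0.0/16 (H2) depth=16
  Q 141.92.5.62: descend 1000110101011100 ; hops seen [H4,H2] ; pick H2
  Q 141.92.0.4: descend 1000110101011100 ; hops seen [H4,H2] ; pick H2
  + 141.92.0.0/16 (H3) depth=16
  + 1.208.0.0/12 (H0) depth=12
  Q 1.208.83.29: descend 000000011101 ; hops seen [H4,H0] ; pick H0
  + 141.92.192.0/18 (H3) depth=18
  + 1.218.80.0/20 (H6) depth=20
  Q 141.92.147.123: descend 10001101010111001 ; hops seen [H4,H3] ; pick H3
  Q 1.211.238.205: descend 000000011101 ; hops seen [H4,H0] ; pick H0
  Q 141.92.192.67: descend 100011010101110011 ; hops seen [H4,H3,H3] ; pick H3
  Q 141.92.0.2: descend 1000110101011100 ; hops seen [H4,H3] ; pick H3
  Q 1.218.81.77: descend 00000001110110100101 ; hops seen [H4,H0,H6] ; pick H6
  + 1.218.95.120/30 (H5) depth=30
  + 1.208.0.0/12 (H3) depth=12
  + 141.92.224.0/20 (H1) depth=20
  + 141.92.0.0/16 (H5) depth=16
  + 141.92.230.0/24 (H0) depth=24
  Q 1.218.80.0: descend 00000001110110100101 ; hops seen [H4,H3,H6] ; pick H6
  + 1.208.0.0/12 (H6) depth=12
  Q 1.218.80.1: descend 00000001110110100101 ; hops seen [H4,H6,H6] ; pick H6
  + 141.80.0.0/12 (H3) depth=12
  + 1.218.0.0/16 (H6) depth=16
  + 1.208.0.0/12 (H1) depth=12
  Q 141.92.192.45: descend 100011010101110011 ; hops seen [H4,H3,H5,H3] ; pick H3
  Q 141.80.126.199: descend 100011010101 ; hops seen [H4,H3] ; pick H3
  del 1.208.0.0/12 (clear depth 12)
  Q 141.92.0.157: descend 1000110101011100 ; hops seen [H4,H3,H5] ; pick H5
  Q 1.218.80.82: descend 00000001110110100101 ; hops seen [H4,H6,H6] ; pick H6
  + 141.92.230.0/24 (H1) depth=24
  del 141.92.230.0/24 (clear depth 24)
  del 141.80.0.0/12 (clear depth 12)
  + 1.218.95.0/24 (H0) depth=24
  + 141.0.0.0/8 (H5) depth=8
  del 1.218.80.0/20 (clear depth 20)
  Q 1.218.95.120: descend 000000011101101001011111011110 ; hops seen [H4,H6,H0,H5] ; pick H5

== LOOKUPS ==
["H2","H2","H0","H3","H0","H3","H3","H6","H6","H6","H3","H3","H5","H6","H5"]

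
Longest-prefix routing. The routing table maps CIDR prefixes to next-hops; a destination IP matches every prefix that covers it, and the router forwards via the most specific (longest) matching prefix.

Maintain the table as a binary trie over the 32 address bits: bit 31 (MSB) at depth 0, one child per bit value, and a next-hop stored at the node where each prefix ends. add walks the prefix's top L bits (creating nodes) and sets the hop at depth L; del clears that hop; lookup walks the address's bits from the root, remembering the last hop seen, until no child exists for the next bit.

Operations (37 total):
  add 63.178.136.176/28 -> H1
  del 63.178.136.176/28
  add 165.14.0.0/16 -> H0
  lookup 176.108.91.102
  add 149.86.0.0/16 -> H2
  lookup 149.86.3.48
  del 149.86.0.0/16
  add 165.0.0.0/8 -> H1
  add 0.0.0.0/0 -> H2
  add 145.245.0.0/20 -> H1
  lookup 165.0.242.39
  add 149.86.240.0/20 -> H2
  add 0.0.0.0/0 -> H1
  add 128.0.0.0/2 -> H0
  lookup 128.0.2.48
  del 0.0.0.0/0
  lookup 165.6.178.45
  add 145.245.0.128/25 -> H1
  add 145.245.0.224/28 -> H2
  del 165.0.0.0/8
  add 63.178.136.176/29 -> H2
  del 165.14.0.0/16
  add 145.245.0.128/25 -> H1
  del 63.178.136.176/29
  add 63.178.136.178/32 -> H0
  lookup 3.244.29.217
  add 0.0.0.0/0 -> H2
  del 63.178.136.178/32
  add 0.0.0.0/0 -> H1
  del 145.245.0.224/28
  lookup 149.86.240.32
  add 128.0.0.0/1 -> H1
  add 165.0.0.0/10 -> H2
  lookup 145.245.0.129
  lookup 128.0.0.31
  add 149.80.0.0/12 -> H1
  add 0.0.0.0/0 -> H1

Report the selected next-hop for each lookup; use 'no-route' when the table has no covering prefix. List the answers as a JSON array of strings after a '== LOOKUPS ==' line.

Apply in order:
  add 63.178.136.176/28 -> H1 at depth 28
  del 63.178.136.176/28 (clear depth 28)
  add 165.14.0.0/16 -> H0 at depth 16
  lookup 176.108.91.102: bits 101 walk d0:-→d1:-→d2:-→d3:- -> no-route
  add 149.86.0.0/16 -> H2 at depth 16
  lookup 149.86.3.48: bits 1001010101010110 walk d0:-→d1:-→d2:-→d3:-→d4:-→d5:-→d6:-→d7:-→d8:-→d9:-→d10:-→d11:-→d12:-→d13:-→d14:-→d15:-→d16:H2 -> H2
  del 149.86.0.0/16 (clear depth 16)
  add 165.0.0.0/8 -> H1 at depth 8
  add 0.0.0.0/0 -> H2 at depth 0
  add 145.245.0.0/20 -> H1 at depth 20
  lookup 165.0.242.39: bits 101001010000 walk d0:H2→d1:-→d2:-→d3:-→d4:-→d5:-→d6:-→d7:-→d8:H1→d9:-→d10:-→d11:-→d12:- -> H1
  add 149.86.240.0/20 -> H2 at depth 20
  add 0.0.0.0/0 -> H1 at depth 0
  add 128.0.0.0/2 -> H0 at depth 2
  lookup 128.0.2.48: bits 100 walk d0:H1→d1:-→d2:H0→d3:- -> H0
  del 0.0.0.0/0 (clear depth 0)
  lookup 165.6.178.45: bits 101001010000 walk d0:-→d1:-→d2:H0→d3:-→d4:-→d5:-→d6:-→d7:-→d8:H1→d9:-→d10:-→d11:-→d12:- -> H1
  add 145.245.0.128/25 -> H1 at depth 25
  add 145.245.0.224/28 -> H2 at depth 28
  del 165.0.0.0/8 (clear depth 8)
  add 63.178.136.176/29 -> H2 at depth 29
  del 165.14.0.0/16 (clear depth 16)
  add 145.245.0.128/25 -> H1 at depth 25
  del 63.178.136.176/29 (clear depth 29)
  add 63.178.136.178/32 -> H0 at depth 32
  lookup 3.244.29.217: bits 00 walk d0:-→d1:-→d2:- -> no-route
  add 0.0.0.0/0 -> H2 at depth 0
  del 63.178.136.178/32 (clear depth 32)
  add 0.0.0.0/0 -> H1 at depth 0
  del 145.245.0.224/28 (clear depth 28)
  lookup 149.86.240.32: bits 10010101010101101111 walk d0:H1→d1:-→d2:H0→d3:-→d4:-→d5:-→d6:-→d7:-→d8:-→d9:-→d10:-→d11:-→d12:-→d13:-→d14:-→d15:-→d16:-→d17:-→d18:-→d19:-→d20:H2 -> H2
  add 128.0.0.0/1 -> H1 at depth 1
  add 165.0.0.0/10 -> H2 at depth 10
  lookup 145.245.0.129: bits 1001000111110101000000001 walk d0:H1→d1:H1→d2:H0→d3:-→d4:-→d5:-→d6:-→d7:-→d8:-→d9:-→d10:-→d11:-→d12:-→d13:-→d14:-→d15:-→d16:-→d17:-→d18:-→d19:-→d20:H1→d21:-→d22:-→d23:-→d24:-→d25:H1 -> H1
  lookup 128.0.0.31: bits 100 walk d0:H1→d1:H1→d2:H0→d3:- -> H0
  add 149.80.0.0/12 -> H1 at depth 12
  add 0.0.0.0/0 -> H1 at depth 0

== LOOKUPS ==
["no-route","H2","H1","H0","H1","no-route","H2","H1","H0"]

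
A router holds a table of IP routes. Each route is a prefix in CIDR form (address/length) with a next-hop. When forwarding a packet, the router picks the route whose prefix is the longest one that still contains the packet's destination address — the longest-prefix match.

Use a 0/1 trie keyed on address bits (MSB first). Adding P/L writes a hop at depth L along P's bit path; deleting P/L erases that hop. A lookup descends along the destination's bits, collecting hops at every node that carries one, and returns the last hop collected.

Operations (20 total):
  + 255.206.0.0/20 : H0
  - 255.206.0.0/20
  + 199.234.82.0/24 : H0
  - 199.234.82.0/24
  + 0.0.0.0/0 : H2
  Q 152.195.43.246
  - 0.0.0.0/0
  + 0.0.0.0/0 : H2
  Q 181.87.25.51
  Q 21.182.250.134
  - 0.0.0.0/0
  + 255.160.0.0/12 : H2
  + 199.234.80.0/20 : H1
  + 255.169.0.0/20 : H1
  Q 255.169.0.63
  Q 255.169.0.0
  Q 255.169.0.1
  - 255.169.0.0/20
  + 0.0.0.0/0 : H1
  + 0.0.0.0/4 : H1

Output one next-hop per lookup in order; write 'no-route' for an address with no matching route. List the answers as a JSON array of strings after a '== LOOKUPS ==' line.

Trace:
  add 255.206.0.0/20 -> H0 at depth 20
  del 255.206.0.0/20 (clear depth 20)
  add 199.234.82.0/24 -> H0 at depth 24
  del 199.234.82.0/24 (clear depth 24)
  add 0.0.0.0/0 -> H2 at depth 0
  lookup 152.195.43.246: bits 1 walk d0:H2→d1:- -> H2
  del 0.0.0.0/0 (clear depth 0)
  add 0.0.0.0/0 -> H2 at depth 0
  lookup 181.87.25.51: bits 1 walk d0:H2→d1:- -> H2
  lookup 21.182.250.134: bits ε walk d0:H2 -> H2
  del 0.0.0.0/0 (clear depth 0)
  add 255.160.0.0/12 -> H2 at depth 12
  add 199.234.80.0/20 -> H1 at depth 20
  add 255.169.0.0/20 -> H1 at depth 20
  lookup 255.169.0.63: bits 11111111101010010000 walk d0:-→d1:-→d2:-→d3:-→d4:-→d5:-→d6:-→d7:-→d8:-→d9:-→d10:-→d11:-→d12:H2→d13:-→d14:-→d15:-→d16:-→d17:-→d18:-→d19:-→d20:H1 -> H1
  lookup 255.169.0.0: bits 11111111101010010000 walk d0:-→d1:-→d2:-→d3:-→d4:-→d5:-→d6:-→d7:-→d8:-→d9:-→d10:-→d11:-→d12:H2→d13:-→d14:-→d15:-→d16:-→d17:-→d18:-→d19:-→d20:H1 -> H1
  lookup 255.169.0.1: bits 11111111101010010000 walk d0:-→d1:-→d2:-→d3:-→d4:-→d5:-→d6:-→d7:-→d8:-→d9:-→d10:-→d11:-→d12:H2→d13:-→d14:-→d15:-→d16:-→d17:-→d18:-→d19:-→d20:H1 -> H1
  del 255.169.0.0/20 (clear depth 20)
  add 0.0.0.0/0 -> H1 at depth 0
  add 0.0.0.0/4 -> H1 at depth 4

== LOOKUPS ==
["H2","H2","H2","H1","H1","H1"]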